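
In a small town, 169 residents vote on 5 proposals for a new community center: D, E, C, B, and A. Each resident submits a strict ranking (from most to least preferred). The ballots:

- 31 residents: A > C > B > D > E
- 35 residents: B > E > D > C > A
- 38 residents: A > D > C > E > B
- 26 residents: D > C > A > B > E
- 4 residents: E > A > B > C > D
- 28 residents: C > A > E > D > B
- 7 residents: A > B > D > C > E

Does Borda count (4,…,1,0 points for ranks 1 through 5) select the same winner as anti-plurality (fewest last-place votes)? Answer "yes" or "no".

Borda — scores: D 361, E 215, C 405, B 257, A 452. Winner: A.
Anti-plurality — last-place votes: D 4, E 64, C 0, B 66, A 35. Winner: C.
The two methods disagree.

no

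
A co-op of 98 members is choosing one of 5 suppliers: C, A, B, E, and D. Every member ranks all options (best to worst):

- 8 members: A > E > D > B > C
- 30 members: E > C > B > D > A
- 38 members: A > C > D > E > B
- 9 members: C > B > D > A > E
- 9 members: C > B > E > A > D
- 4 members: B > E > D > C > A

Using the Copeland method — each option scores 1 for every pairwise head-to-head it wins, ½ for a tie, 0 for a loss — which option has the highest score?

C: beats A, B, E, and D → score 4.
A: beats E and D; loses to C and B → score 2.
B: beats A and D; loses to C and E → score 2.
E: beats B and D; loses to C and A → score 2.
D: loses to C, A, B, and E → score 0.
C has the best pairwise record.

C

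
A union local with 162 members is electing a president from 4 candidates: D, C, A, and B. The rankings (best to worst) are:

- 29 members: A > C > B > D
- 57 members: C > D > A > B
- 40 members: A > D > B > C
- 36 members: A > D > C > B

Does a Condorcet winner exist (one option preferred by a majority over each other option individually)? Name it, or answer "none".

A vs D: 105–57 for A.
A vs C: 105–57 for A.
A vs B: 162–0 for A.
A beats every other option head-to-head.

A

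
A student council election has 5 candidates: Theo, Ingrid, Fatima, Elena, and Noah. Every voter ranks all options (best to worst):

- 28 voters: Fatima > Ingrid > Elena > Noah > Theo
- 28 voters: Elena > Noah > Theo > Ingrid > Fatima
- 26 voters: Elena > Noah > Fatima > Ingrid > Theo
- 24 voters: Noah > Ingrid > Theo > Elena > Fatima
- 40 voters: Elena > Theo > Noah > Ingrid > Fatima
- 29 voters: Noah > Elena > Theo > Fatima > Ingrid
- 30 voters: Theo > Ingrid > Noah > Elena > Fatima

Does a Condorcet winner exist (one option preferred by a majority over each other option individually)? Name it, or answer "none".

Elena

Elena vs Theo: 151–54 for Elena.
Elena vs Ingrid: 123–82 for Elena.
Elena vs Fatima: 177–28 for Elena.
Elena vs Noah: 122–83 for Elena.
Elena beats every other option head-to-head.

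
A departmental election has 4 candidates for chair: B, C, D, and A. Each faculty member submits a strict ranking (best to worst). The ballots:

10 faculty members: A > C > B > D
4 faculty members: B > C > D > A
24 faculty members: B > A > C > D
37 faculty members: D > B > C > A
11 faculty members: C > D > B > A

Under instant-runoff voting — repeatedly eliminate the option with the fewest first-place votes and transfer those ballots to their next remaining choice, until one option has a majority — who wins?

D

Round 1: B 28, C 11, D 37, A 10. Eliminate A.
Round 2: B 28, C 21, D 37. Eliminate C.
Round 3: B 38, D 48. D has a majority.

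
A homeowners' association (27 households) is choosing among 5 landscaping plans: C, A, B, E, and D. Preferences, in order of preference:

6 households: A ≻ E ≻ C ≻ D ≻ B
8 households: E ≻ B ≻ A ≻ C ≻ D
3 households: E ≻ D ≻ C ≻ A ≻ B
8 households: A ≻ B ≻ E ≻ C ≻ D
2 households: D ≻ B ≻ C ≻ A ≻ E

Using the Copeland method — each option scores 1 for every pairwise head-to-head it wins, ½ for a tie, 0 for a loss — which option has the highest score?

C: beats D; loses to A, B, and E → score 1.
A: beats C, B, E, and D → score 4.
B: beats C and D; loses to A and E → score 2.
E: beats C, B, and D; loses to A → score 3.
D: loses to C, A, B, and E → score 0.
A has the best pairwise record.

A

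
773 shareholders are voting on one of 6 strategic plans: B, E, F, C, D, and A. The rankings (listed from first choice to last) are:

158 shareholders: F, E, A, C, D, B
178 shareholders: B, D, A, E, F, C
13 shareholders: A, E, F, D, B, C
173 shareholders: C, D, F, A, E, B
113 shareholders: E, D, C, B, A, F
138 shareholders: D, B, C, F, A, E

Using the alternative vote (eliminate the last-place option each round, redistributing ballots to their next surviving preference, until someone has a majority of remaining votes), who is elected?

Round 1: B 178, E 113, F 158, C 173, D 138, A 13. Eliminate A.
Round 2: B 178, E 126, F 158, C 173, D 138. Eliminate E.
Round 3: B 178, F 171, C 173, D 251. Eliminate F.
Round 4: B 178, C 331, D 264. Eliminate B.
Round 5: C 331, D 442. D has a majority.

D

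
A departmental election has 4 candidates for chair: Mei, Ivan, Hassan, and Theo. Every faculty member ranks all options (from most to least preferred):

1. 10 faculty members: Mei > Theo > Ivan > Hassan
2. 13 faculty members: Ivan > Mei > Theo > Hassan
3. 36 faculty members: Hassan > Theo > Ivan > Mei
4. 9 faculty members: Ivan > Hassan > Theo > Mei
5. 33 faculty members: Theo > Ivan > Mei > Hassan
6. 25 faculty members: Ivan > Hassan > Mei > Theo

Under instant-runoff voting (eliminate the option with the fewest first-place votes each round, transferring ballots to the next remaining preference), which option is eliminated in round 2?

Hassan

Round 1: Mei 10, Ivan 47, Hassan 36, Theo 33. Eliminate Mei.
Round 2: Ivan 47, Hassan 36, Theo 43. Eliminate Hassan.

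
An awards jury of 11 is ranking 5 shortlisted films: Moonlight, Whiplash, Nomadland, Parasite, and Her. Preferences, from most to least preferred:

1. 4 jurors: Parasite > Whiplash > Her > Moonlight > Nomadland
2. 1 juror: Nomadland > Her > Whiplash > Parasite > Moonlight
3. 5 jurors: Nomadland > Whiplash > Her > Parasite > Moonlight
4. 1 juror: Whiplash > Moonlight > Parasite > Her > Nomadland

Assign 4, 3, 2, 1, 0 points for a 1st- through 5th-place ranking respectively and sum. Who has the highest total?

Moonlight: 4·1 + 1·0 + 5·0 + 1·3 = 7
Whiplash: 4·3 + 1·2 + 5·3 + 1·4 = 33
Nomadland: 4·0 + 1·4 + 5·4 + 1·0 = 24
Parasite: 4·4 + 1·1 + 5·1 + 1·2 = 24
Her: 4·2 + 1·3 + 5·2 + 1·1 = 22
Whiplash has the highest Borda score (33).

Whiplash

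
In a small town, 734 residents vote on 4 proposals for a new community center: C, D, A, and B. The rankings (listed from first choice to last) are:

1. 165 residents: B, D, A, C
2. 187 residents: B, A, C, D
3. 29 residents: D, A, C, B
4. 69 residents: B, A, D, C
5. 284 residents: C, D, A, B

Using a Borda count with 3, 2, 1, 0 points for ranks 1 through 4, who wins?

B

C: 165·0 + 187·1 + 29·1 + 69·0 + 284·3 = 1068
D: 165·2 + 187·0 + 29·3 + 69·1 + 284·2 = 1054
A: 165·1 + 187·2 + 29·2 + 69·2 + 284·1 = 1019
B: 165·3 + 187·3 + 29·0 + 69·3 + 284·0 = 1263
B has the highest Borda score (1263).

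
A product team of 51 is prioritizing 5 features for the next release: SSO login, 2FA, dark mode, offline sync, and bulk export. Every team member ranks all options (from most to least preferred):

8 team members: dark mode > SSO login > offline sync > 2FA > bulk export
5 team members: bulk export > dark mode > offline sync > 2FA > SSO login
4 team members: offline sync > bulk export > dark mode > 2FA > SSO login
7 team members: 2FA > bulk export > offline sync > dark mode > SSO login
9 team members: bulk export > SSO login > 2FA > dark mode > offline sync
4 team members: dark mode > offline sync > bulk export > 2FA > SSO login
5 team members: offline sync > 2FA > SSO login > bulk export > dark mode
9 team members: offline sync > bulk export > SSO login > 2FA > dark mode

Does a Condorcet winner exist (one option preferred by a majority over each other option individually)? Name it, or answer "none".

Checking pairwise contests:
dark mode beats SSO login 28–23.
SSO login beats 2FA 26–25.
2FA beats dark mode 30–21.
dark mode beats offline sync 26–25.
offline sync beats bulk export 30–21.
Every option loses at least one head-to-head, so there is no Condorcet winner.

none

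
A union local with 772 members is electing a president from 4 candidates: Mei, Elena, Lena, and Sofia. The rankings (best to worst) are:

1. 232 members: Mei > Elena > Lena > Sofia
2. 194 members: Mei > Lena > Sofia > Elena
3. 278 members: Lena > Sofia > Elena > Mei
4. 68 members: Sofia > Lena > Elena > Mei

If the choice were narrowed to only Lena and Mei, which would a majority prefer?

Mei

Voters preferring Lena to Mei: 346; preferring Mei to Lena: 426.
Mei wins the head-to-head.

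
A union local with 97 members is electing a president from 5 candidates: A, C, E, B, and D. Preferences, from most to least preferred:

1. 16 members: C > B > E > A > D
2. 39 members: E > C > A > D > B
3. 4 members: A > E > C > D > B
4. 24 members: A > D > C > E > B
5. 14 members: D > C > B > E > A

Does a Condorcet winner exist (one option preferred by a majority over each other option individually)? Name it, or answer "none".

C

C vs A: 69–28 for C.
C vs E: 54–43 for C.
C vs B: 97–0 for C.
C vs D: 59–38 for C.
C beats every other option head-to-head.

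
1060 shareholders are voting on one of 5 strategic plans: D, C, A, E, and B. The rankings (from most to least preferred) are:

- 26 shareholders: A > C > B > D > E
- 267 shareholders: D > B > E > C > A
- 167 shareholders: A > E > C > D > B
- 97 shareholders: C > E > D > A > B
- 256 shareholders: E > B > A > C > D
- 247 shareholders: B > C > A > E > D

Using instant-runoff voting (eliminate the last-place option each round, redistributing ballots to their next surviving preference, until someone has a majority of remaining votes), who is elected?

Round 1: D 267, C 97, A 193, E 256, B 247. Eliminate C.
Round 2: D 267, A 193, E 353, B 247. Eliminate A.
Round 3: D 267, E 520, B 273. Eliminate D.
Round 4: E 520, B 540. B has a majority.

B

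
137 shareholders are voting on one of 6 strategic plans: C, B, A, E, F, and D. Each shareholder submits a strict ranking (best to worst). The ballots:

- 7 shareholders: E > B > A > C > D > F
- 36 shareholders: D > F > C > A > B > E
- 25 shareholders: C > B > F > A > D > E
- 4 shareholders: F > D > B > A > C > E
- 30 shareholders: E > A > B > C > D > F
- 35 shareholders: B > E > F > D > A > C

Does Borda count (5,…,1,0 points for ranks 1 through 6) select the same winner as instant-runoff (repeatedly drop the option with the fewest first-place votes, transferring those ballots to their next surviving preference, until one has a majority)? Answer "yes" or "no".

yes

Borda — scores: C 311, B 441, A 306, E 325, F 344, D 328. Winner: B.
Instant-runoff — R1 C 25, B 35, A 0, E 37, F 4, D 36 (A out); R2 C 25, B 35, E 37, F 4, D 36 (F out); R3 C 25, B 35, E 37, D 40 (C out); R4 B 60, E 37, D 40 (E out); R5 B 97, D 40 (B winner). Winner: B.
The two methods agree.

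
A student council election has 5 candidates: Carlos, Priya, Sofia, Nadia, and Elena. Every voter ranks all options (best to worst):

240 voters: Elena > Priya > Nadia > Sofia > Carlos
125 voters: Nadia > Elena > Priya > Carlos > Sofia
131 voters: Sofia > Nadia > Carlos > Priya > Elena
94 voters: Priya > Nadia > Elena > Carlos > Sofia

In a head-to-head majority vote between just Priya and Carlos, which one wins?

Voters preferring Priya to Carlos: 459; preferring Carlos to Priya: 131.
Priya wins the head-to-head.

Priya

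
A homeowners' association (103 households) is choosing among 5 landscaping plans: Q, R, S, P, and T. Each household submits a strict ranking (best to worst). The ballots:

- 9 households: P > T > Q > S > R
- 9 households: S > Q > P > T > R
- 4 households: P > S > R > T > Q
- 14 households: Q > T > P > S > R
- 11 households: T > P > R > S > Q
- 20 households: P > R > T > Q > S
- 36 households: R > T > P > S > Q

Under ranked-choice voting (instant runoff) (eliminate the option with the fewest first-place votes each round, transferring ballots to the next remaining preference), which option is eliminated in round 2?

Round 1: Q 14, R 36, S 9, P 33, T 11. Eliminate S.
Round 2: Q 23, R 36, P 33, T 11. Eliminate T.

T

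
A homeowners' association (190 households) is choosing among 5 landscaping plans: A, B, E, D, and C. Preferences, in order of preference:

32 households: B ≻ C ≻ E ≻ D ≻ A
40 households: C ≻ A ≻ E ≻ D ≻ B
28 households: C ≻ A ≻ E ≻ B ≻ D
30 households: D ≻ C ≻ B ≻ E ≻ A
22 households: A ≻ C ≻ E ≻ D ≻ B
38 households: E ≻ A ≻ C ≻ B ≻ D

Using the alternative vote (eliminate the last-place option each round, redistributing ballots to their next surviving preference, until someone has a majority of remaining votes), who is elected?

C

Round 1: A 22, B 32, E 38, D 30, C 68. Eliminate A.
Round 2: B 32, E 38, D 30, C 90. Eliminate D.
Round 3: B 32, E 38, C 120. C has a majority.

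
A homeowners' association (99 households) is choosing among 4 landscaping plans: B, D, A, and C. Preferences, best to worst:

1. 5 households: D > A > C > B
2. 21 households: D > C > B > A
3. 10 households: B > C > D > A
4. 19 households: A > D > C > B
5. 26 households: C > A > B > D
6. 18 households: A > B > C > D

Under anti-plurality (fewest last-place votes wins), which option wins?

Last-place votes: B 24, D 44, A 31, C 0.
C is ranked last by the fewest voters, so C wins.

C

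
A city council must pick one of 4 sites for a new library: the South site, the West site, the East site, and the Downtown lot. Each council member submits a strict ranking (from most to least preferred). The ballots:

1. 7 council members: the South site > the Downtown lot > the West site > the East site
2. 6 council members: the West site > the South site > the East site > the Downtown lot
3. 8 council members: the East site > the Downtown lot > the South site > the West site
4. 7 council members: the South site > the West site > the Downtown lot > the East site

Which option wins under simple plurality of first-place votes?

First-place votes: the South site 14, the West site 6, the East site 8, the Downtown lot 0.
the South site has the most first-place votes.

the South site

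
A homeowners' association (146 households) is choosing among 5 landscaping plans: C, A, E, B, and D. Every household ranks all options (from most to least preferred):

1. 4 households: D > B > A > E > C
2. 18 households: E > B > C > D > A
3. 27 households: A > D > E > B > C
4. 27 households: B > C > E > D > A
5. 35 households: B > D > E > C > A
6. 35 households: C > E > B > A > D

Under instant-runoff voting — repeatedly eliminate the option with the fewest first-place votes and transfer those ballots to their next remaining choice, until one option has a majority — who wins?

B

Round 1: C 35, A 27, E 18, B 62, D 4. Eliminate D.
Round 2: C 35, A 27, E 18, B 66. Eliminate E.
Round 3: C 35, A 27, B 84. B has a majority.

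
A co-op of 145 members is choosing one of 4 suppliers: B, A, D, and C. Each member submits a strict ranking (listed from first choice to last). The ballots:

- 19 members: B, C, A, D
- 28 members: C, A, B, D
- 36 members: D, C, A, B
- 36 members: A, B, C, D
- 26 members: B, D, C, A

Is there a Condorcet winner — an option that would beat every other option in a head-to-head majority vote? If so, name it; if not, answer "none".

Checking pairwise contests:
A beats B 100–45.
C beats A 109–36.
B beats D 109–36.
B beats C 81–64.
Every option loses at least one head-to-head, so there is no Condorcet winner.

none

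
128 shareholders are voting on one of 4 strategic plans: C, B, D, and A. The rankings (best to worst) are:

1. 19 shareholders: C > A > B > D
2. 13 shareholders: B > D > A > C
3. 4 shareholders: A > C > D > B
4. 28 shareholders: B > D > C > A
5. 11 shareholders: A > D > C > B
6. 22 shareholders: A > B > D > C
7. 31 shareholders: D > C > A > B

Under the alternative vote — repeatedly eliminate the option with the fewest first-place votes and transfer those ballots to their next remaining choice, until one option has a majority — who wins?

Round 1: C 19, B 41, D 31, A 37. Eliminate C.
Round 2: B 41, D 31, A 56. Eliminate D.
Round 3: B 41, A 87. A has a majority.

A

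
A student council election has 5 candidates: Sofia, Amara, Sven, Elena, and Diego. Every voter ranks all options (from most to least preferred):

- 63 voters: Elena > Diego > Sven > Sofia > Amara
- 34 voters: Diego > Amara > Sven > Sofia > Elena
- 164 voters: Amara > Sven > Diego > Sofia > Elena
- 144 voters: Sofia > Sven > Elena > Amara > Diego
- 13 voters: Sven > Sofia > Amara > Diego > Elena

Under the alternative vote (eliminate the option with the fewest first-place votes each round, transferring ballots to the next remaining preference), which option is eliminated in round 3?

Round 1: Sofia 144, Amara 164, Sven 13, Elena 63, Diego 34. Eliminate Sven.
Round 2: Sofia 157, Amara 164, Elena 63, Diego 34. Eliminate Diego.
Round 3: Sofia 157, Amara 198, Elena 63. Eliminate Elena.

Elena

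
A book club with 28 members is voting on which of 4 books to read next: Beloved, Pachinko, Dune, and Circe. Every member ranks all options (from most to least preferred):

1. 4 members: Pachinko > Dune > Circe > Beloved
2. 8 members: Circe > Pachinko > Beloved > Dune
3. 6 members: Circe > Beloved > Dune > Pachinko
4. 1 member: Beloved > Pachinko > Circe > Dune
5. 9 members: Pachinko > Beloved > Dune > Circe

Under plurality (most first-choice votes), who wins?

Circe

First-place votes: Beloved 1, Pachinko 13, Dune 0, Circe 14.
Circe has the most first-place votes.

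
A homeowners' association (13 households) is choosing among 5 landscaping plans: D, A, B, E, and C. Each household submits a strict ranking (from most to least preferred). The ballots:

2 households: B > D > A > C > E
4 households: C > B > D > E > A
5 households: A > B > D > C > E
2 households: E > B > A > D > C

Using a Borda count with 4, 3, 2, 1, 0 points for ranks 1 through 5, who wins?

B

D: 2·3 + 4·2 + 5·2 + 2·1 = 26
A: 2·2 + 4·0 + 5·4 + 2·2 = 28
B: 2·4 + 4·3 + 5·3 + 2·3 = 41
E: 2·0 + 4·1 + 5·0 + 2·4 = 12
C: 2·1 + 4·4 + 5·1 + 2·0 = 23
B has the highest Borda score (41).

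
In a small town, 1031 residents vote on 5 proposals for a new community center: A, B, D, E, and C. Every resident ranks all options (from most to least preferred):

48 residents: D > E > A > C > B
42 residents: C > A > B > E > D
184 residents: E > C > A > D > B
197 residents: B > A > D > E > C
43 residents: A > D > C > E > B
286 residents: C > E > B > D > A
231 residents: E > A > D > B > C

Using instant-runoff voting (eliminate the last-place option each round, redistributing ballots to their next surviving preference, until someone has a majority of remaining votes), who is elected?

E

Round 1: A 43, B 197, D 48, E 415, C 328. Eliminate A.
Round 2: B 197, D 91, E 415, C 328. Eliminate D.
Round 3: B 197, E 463, C 371. Eliminate B.
Round 4: E 660, C 371. E has a majority.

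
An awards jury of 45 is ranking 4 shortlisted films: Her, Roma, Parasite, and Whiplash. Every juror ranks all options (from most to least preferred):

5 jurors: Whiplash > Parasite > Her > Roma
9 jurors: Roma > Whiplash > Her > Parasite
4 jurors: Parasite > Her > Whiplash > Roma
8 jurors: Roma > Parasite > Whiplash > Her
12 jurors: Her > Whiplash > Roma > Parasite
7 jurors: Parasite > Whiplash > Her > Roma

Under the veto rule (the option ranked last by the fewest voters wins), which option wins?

Last-place votes: Her 8, Roma 16, Parasite 21, Whiplash 0.
Whiplash is ranked last by the fewest voters, so Whiplash wins.

Whiplash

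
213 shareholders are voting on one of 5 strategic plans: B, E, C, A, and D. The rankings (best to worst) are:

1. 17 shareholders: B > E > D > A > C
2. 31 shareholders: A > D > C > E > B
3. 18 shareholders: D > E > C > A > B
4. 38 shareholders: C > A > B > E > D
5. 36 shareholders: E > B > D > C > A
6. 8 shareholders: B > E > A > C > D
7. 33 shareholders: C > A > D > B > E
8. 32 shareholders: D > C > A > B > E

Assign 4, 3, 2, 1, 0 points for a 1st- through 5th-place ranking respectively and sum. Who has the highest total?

C

B: 17·4 + 31·0 + 18·0 + 38·2 + 36·3 + 8·4 + 33·1 + 32·1 = 349
E: 17·3 + 31·1 + 18·3 + 38·1 + 36·4 + 8·3 + 33·0 + 32·0 = 342
C: 17·0 + 31·2 + 18·2 + 38·4 + 36·1 + 8·1 + 33·4 + 32·3 = 522
A: 17·1 + 31·4 + 18·1 + 38·3 + 36·0 + 8·2 + 33·3 + 32·2 = 452
D: 17·2 + 31·3 + 18·4 + 38·0 + 36·2 + 8·0 + 33·2 + 32·4 = 465
C has the highest Borda score (522).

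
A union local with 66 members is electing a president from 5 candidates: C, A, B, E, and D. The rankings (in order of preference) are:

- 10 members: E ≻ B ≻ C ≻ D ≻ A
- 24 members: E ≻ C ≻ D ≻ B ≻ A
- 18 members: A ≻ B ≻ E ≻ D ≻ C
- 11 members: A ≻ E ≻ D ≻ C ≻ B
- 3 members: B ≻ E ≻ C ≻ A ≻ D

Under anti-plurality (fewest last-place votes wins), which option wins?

E

Last-place votes: C 18, A 34, B 11, E 0, D 3.
E is ranked last by the fewest voters, so E wins.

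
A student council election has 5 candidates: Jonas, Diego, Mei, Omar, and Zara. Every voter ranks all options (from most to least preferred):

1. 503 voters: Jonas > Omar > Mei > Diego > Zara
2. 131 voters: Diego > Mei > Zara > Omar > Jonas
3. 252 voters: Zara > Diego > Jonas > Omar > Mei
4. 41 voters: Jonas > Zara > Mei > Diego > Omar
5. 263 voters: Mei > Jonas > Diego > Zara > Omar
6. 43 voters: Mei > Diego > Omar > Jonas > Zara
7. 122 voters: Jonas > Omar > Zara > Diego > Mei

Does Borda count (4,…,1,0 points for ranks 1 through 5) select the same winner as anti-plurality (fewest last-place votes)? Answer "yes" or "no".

Borda — scores: Jonas 4000, Diego 2601, Mei 2705, Omar 2344, Zara 1900. Winner: Jonas.
Anti-plurality — last-place votes: Jonas 131, Diego 0, Mei 374, Omar 304, Zara 546. Winner: Diego.
The two methods disagree.

no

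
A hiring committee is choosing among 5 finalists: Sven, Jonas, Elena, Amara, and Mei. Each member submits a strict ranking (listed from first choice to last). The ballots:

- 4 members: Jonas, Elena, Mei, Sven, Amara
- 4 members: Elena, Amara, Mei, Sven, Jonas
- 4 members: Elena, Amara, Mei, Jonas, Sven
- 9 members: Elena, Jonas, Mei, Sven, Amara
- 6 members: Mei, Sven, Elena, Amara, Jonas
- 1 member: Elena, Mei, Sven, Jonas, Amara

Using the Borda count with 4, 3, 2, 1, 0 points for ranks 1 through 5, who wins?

Sven: 4·1 + 4·1 + 4·0 + 9·1 + 6·3 + 1·2 = 37
Jonas: 4·4 + 4·0 + 4·1 + 9·3 + 6·0 + 1·1 = 48
Elena: 4·3 + 4·4 + 4·4 + 9·4 + 6·2 + 1·4 = 96
Amara: 4·0 + 4·3 + 4·3 + 9·0 + 6·1 + 1·0 = 30
Mei: 4·2 + 4·2 + 4·2 + 9·2 + 6·4 + 1·3 = 69
Elena has the highest Borda score (96).

Elena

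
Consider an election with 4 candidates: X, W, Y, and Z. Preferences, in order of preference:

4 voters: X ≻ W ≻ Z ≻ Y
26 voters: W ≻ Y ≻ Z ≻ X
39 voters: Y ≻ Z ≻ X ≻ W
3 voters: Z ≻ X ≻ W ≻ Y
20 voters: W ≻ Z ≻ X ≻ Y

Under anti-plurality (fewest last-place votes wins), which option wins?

Last-place votes: X 26, W 39, Y 27, Z 0.
Z is ranked last by the fewest voters, so Z wins.

Z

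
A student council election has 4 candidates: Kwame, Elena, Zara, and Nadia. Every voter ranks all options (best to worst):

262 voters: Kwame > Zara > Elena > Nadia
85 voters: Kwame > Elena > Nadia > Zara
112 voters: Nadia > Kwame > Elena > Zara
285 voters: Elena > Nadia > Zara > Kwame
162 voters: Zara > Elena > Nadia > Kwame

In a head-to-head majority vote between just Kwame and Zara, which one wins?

Voters preferring Kwame to Zara: 459; preferring Zara to Kwame: 447.
Kwame wins the head-to-head.

Kwame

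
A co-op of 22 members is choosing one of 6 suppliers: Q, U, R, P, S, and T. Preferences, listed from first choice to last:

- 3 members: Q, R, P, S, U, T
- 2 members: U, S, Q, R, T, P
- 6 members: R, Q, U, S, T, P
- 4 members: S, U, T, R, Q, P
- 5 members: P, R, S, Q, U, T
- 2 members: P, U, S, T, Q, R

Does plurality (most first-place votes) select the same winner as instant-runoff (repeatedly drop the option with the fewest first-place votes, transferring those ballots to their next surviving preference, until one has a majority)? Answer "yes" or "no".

Plurality — first-place votes: Q 3, U 2, R 6, P 7, S 4, T 0. Winner: P.
Instant-runoff — R1 Q 3, U 2, R 6, P 7, S 4, T 0 (T out); R2 Q 3, U 2, R 6, P 7, S 4 (U out); R3 Q 3, R 6, P 7, S 6 (Q out); R4 R 9, P 7, S 6 (S out); R5 R 15, P 7 (R winner). Winner: R.
The two methods disagree.

no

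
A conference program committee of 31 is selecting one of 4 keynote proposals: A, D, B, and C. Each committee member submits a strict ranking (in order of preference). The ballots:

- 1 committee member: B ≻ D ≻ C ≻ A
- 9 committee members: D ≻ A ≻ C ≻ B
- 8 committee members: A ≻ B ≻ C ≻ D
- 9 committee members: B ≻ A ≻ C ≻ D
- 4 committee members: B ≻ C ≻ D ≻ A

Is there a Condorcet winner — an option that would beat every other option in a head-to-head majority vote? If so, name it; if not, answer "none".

A

A vs D: 17–14 for A.
A vs B: 17–14 for A.
A vs C: 26–5 for A.
A beats every other option head-to-head.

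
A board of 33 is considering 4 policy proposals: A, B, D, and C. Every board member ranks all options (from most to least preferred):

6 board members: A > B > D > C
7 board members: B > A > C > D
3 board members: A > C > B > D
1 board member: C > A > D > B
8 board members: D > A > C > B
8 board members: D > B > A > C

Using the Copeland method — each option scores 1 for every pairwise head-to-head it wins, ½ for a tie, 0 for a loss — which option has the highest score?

A: beats B, D, and C → score 3.
B: beats C; loses to A and D → score 1.
D: beats B and C; loses to A → score 2.
C: loses to A, B, and D → score 0.
A has the best pairwise record.

A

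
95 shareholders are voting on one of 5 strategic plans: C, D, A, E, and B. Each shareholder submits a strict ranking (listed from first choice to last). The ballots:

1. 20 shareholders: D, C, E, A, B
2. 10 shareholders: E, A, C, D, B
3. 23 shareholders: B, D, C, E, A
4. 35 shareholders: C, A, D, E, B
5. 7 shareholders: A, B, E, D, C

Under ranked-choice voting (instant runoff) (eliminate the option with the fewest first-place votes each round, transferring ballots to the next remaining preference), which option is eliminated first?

Round 1: C 35, D 20, A 7, E 10, B 23. Eliminate A.

A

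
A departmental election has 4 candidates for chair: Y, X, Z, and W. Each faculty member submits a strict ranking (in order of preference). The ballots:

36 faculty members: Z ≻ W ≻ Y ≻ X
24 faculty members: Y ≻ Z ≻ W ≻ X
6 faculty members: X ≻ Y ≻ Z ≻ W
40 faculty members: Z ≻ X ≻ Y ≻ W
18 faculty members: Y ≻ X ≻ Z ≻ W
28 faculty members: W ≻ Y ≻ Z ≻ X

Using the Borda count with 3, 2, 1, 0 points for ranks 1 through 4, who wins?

Z

Y: 36·1 + 24·3 + 6·2 + 40·1 + 18·3 + 28·2 = 270
X: 36·0 + 24·0 + 6·3 + 40·2 + 18·2 + 28·0 = 134
Z: 36·3 + 24·2 + 6·1 + 40·3 + 18·1 + 28·1 = 328
W: 36·2 + 24·1 + 6·0 + 40·0 + 18·0 + 28·3 = 180
Z has the highest Borda score (328).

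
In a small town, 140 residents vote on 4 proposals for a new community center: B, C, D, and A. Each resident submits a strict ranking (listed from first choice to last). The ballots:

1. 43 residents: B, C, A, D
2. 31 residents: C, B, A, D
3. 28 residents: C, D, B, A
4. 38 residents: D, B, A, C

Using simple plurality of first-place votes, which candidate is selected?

First-place votes: B 43, C 59, D 38, A 0.
C has the most first-place votes.

C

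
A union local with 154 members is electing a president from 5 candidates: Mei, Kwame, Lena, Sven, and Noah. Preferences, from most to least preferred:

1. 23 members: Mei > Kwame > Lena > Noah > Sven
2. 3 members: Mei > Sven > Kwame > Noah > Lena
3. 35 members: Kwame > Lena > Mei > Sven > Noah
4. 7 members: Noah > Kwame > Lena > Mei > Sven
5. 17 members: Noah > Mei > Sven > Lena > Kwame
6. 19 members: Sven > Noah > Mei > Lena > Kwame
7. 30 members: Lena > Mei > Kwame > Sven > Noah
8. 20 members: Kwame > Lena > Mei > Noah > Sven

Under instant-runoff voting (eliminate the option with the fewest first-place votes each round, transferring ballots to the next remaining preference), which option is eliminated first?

Sven

Round 1: Mei 26, Kwame 55, Lena 30, Sven 19, Noah 24. Eliminate Sven.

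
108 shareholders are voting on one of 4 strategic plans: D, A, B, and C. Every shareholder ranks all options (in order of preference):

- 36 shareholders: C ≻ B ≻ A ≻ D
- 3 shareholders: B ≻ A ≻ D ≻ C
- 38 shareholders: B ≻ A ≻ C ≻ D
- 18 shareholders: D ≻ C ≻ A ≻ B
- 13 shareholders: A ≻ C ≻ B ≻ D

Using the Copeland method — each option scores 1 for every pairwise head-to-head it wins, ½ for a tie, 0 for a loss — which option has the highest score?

C

D: loses to A, B, and C → score 0.
A: beats D; ties C; loses to B → score 1.5.
B: beats D and A; loses to C → score 2.
C: beats D and B; ties A → score 2.5.
C has the best pairwise record.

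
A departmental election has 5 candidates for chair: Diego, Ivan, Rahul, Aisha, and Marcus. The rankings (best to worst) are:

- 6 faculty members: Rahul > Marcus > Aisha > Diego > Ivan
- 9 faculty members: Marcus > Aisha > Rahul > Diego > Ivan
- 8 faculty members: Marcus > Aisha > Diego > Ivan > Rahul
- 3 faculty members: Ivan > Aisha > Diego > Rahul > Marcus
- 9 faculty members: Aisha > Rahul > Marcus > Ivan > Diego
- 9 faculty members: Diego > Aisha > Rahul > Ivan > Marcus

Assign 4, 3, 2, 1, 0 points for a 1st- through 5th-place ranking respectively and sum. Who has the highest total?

Diego: 6·1 + 9·1 + 8·2 + 3·2 + 9·0 + 9·4 = 73
Ivan: 6·0 + 9·0 + 8·1 + 3·4 + 9·1 + 9·1 = 38
Rahul: 6·4 + 9·2 + 8·0 + 3·1 + 9·3 + 9·2 = 90
Aisha: 6·2 + 9·3 + 8·3 + 3·3 + 9·4 + 9·3 = 135
Marcus: 6·3 + 9·4 + 8·4 + 3·0 + 9·2 + 9·0 = 104
Aisha has the highest Borda score (135).

Aisha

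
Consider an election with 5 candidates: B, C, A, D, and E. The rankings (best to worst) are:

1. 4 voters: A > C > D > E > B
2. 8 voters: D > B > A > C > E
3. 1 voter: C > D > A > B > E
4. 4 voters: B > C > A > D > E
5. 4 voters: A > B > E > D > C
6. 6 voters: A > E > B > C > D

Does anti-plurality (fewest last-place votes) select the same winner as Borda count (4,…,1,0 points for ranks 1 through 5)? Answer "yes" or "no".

yes

Anti-plurality — last-place votes: B 4, C 4, A 0, D 6, E 13. Winner: A.
Borda — scores: B 65, C 42, A 82, D 51, E 30. Winner: A.
The two methods agree.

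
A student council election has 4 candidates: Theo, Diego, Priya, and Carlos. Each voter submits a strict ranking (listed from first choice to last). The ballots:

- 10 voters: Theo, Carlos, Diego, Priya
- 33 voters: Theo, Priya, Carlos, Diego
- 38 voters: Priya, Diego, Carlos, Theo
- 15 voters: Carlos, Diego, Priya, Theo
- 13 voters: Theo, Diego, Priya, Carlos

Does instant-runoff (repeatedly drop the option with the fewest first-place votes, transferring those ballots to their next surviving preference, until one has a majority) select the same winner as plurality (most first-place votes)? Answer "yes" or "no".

Instant-runoff — R1 Theo 56, Diego 0, Priya 38, Carlos 15 (Theo winner). Winner: Theo.
Plurality — first-place votes: Theo 56, Diego 0, Priya 38, Carlos 15. Winner: Theo.
The two methods agree.

yes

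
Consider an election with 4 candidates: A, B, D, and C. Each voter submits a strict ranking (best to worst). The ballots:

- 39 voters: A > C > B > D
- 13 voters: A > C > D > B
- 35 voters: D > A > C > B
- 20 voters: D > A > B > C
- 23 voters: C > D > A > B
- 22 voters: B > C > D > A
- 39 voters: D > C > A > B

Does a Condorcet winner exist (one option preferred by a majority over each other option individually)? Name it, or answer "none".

none

Checking pairwise contests:
D beats A 139–52.
A beats B 169–22.
C beats D 97–94.
A beats C 107–84.
Every option loses at least one head-to-head, so there is no Condorcet winner.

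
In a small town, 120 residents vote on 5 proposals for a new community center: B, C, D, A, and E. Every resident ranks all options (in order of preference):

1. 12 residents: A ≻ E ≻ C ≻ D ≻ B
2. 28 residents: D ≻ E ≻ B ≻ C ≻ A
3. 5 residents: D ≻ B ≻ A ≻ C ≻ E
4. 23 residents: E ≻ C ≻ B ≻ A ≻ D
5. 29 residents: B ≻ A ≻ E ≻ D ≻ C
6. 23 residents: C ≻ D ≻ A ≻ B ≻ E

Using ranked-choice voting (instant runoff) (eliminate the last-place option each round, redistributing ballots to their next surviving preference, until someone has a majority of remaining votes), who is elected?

E

Round 1: B 29, C 23, D 33, A 12, E 23. Eliminate A.
Round 2: B 29, C 23, D 33, E 35. Eliminate C.
Round 3: B 29, D 56, E 35. Eliminate B.
Round 4: D 56, E 64. E has a majority.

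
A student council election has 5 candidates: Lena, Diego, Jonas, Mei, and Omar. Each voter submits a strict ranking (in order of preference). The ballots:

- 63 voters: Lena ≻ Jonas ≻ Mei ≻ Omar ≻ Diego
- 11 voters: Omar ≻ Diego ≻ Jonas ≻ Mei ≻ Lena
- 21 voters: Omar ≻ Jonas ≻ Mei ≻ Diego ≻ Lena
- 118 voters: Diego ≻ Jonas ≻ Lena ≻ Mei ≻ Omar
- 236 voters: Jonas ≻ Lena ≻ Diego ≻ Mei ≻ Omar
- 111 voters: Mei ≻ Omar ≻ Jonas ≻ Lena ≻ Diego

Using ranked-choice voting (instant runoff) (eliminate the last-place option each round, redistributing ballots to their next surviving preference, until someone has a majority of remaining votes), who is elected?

Round 1: Lena 63, Diego 118, Jonas 236, Mei 111, Omar 32. Eliminate Omar.
Round 2: Lena 63, Diego 129, Jonas 257, Mei 111. Eliminate Lena.
Round 3: Diego 129, Jonas 320, Mei 111. Jonas has a majority.

Jonas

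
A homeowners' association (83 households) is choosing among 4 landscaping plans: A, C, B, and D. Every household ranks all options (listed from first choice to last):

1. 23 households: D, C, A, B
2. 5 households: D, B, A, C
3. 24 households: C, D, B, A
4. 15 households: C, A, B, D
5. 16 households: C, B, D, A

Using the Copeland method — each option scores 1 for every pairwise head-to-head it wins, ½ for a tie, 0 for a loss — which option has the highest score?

A: loses to C, B, and D → score 0.
C: beats A, B, and D → score 3.
B: beats A; loses to C and D → score 1.
D: beats A and B; loses to C → score 2.
C has the best pairwise record.

C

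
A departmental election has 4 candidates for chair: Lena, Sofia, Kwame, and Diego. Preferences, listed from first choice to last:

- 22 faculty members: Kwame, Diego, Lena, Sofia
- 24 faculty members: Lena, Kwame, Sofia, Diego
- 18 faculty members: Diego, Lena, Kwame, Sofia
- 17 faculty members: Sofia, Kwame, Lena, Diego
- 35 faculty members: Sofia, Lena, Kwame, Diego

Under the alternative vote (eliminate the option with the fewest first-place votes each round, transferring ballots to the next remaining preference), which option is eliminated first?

Diego

Round 1: Lena 24, Sofia 52, Kwame 22, Diego 18. Eliminate Diego.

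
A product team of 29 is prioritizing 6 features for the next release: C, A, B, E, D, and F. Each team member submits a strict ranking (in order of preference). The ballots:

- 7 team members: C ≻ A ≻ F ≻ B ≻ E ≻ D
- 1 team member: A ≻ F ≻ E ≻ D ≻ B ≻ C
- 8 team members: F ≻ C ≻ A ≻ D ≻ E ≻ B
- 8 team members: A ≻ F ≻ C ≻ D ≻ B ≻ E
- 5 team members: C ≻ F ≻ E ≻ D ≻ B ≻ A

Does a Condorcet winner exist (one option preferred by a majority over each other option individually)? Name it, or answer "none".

none

Checking pairwise contests:
F beats C 17–12.
C beats A 20–9.
C beats B 28–1.
C beats E 28–1.
C beats D 28–1.
A beats F 16–13.
Every option loses at least one head-to-head, so there is no Condorcet winner.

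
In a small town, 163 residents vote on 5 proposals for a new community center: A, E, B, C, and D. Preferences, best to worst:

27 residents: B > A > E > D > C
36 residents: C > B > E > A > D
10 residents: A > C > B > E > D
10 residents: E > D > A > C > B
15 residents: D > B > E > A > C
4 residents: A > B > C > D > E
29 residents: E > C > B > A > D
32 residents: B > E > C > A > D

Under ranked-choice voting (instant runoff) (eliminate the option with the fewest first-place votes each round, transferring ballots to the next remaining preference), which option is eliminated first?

A

Round 1: A 14, E 39, B 59, C 36, D 15. Eliminate A.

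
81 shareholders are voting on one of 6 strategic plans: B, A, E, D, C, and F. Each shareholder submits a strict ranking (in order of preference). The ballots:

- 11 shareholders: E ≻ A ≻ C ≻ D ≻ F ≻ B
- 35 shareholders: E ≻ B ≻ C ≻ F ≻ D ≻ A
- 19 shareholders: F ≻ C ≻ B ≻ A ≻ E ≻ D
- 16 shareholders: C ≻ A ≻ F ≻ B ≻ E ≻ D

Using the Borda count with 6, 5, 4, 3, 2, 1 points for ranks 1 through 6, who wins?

B: 11·1 + 35·5 + 19·4 + 16·3 = 310
A: 11·5 + 35·1 + 19·3 + 16·5 = 227
E: 11·6 + 35·6 + 19·2 + 16·2 = 346
D: 11·3 + 35·2 + 19·1 + 16·1 = 138
C: 11·4 + 35·4 + 19·5 + 16·6 = 375
F: 11·2 + 35·3 + 19·6 + 16·4 = 305
C has the highest Borda score (375).

C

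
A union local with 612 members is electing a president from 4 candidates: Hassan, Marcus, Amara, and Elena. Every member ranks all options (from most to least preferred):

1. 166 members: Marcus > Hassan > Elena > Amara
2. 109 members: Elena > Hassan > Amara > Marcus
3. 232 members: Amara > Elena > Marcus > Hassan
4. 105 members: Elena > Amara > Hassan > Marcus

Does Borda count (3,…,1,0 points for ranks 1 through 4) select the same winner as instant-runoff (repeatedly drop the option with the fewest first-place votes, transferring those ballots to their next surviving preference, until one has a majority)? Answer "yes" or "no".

yes

Borda — scores: Hassan 655, Marcus 730, Amara 1015, Elena 1272. Winner: Elena.
Instant-runoff — R1 Hassan 0, Marcus 166, Amara 232, Elena 214 (Hassan out); R2 Marcus 166, Amara 232, Elena 214 (Marcus out); R3 Amara 232, Elena 380 (Elena winner). Winner: Elena.
The two methods agree.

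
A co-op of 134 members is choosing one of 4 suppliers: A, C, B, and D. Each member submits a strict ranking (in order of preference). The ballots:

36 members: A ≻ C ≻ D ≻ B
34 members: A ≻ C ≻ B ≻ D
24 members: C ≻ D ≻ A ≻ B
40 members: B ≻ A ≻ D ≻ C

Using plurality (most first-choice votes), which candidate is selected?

A

First-place votes: A 70, C 24, B 40, D 0.
A has the most first-place votes.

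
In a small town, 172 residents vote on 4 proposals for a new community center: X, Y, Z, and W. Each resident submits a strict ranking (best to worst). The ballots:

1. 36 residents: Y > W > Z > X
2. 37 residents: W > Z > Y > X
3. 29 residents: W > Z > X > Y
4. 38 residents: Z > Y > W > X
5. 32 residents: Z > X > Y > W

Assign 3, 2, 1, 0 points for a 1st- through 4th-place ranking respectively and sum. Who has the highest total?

Z

X: 36·0 + 37·0 + 29·1 + 38·0 + 32·2 = 93
Y: 36·3 + 37·1 + 29·0 + 38·2 + 32·1 = 253
Z: 36·1 + 37·2 + 29·2 + 38·3 + 32·3 = 378
W: 36·2 + 37·3 + 29·3 + 38·1 + 32·0 = 308
Z has the highest Borda score (378).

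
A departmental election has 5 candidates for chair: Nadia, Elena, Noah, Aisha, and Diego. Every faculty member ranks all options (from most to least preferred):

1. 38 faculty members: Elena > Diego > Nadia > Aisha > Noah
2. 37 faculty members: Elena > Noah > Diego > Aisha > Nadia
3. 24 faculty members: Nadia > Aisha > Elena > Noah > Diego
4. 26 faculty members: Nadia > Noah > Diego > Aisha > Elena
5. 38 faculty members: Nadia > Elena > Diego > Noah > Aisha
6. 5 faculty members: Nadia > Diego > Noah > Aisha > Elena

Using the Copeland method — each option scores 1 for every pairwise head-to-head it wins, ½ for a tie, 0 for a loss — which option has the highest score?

Nadia

Nadia: beats Elena, Noah, Aisha, and Diego → score 4.
Elena: beats Noah, Aisha, and Diego; loses to Nadia → score 3.
Noah: beats Aisha and Diego; loses to Nadia and Elena → score 2.
Aisha: loses to Nadia, Elena, Noah, and Diego → score 0.
Diego: beats Aisha; loses to Nadia, Elena, and Noah → score 1.
Nadia has the best pairwise record.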